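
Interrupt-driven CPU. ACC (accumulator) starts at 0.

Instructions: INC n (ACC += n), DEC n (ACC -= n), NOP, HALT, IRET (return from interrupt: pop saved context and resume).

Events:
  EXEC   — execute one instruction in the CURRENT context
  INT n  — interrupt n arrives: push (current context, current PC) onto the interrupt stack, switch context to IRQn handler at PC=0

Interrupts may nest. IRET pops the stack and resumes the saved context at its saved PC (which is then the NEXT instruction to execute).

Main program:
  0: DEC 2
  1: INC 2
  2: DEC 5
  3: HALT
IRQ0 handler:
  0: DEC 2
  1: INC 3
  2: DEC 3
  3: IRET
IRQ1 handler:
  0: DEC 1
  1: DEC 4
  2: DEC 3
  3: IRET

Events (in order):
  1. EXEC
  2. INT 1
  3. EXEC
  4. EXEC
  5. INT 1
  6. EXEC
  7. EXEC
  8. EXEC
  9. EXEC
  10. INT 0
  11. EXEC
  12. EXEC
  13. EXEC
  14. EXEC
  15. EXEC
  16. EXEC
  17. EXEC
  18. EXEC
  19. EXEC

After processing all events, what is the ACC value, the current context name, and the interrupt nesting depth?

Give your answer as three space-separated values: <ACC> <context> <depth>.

Answer: -23 MAIN 0

Derivation:
Event 1 (EXEC): [MAIN] PC=0: DEC 2 -> ACC=-2
Event 2 (INT 1): INT 1 arrives: push (MAIN, PC=1), enter IRQ1 at PC=0 (depth now 1)
Event 3 (EXEC): [IRQ1] PC=0: DEC 1 -> ACC=-3
Event 4 (EXEC): [IRQ1] PC=1: DEC 4 -> ACC=-7
Event 5 (INT 1): INT 1 arrives: push (IRQ1, PC=2), enter IRQ1 at PC=0 (depth now 2)
Event 6 (EXEC): [IRQ1] PC=0: DEC 1 -> ACC=-8
Event 7 (EXEC): [IRQ1] PC=1: DEC 4 -> ACC=-12
Event 8 (EXEC): [IRQ1] PC=2: DEC 3 -> ACC=-15
Event 9 (EXEC): [IRQ1] PC=3: IRET -> resume IRQ1 at PC=2 (depth now 1)
Event 10 (INT 0): INT 0 arrives: push (IRQ1, PC=2), enter IRQ0 at PC=0 (depth now 2)
Event 11 (EXEC): [IRQ0] PC=0: DEC 2 -> ACC=-17
Event 12 (EXEC): [IRQ0] PC=1: INC 3 -> ACC=-14
Event 13 (EXEC): [IRQ0] PC=2: DEC 3 -> ACC=-17
Event 14 (EXEC): [IRQ0] PC=3: IRET -> resume IRQ1 at PC=2 (depth now 1)
Event 15 (EXEC): [IRQ1] PC=2: DEC 3 -> ACC=-20
Event 16 (EXEC): [IRQ1] PC=3: IRET -> resume MAIN at PC=1 (depth now 0)
Event 17 (EXEC): [MAIN] PC=1: INC 2 -> ACC=-18
Event 18 (EXEC): [MAIN] PC=2: DEC 5 -> ACC=-23
Event 19 (EXEC): [MAIN] PC=3: HALT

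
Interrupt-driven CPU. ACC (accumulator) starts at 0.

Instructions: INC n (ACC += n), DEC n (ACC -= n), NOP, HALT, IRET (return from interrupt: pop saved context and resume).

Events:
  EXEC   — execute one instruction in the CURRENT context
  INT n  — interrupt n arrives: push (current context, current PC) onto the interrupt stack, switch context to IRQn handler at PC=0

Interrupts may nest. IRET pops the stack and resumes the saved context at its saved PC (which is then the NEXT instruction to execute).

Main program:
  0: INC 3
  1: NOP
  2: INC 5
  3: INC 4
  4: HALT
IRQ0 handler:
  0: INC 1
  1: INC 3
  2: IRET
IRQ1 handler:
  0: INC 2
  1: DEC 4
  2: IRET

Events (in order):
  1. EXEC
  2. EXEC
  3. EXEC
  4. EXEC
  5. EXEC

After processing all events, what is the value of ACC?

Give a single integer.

Event 1 (EXEC): [MAIN] PC=0: INC 3 -> ACC=3
Event 2 (EXEC): [MAIN] PC=1: NOP
Event 3 (EXEC): [MAIN] PC=2: INC 5 -> ACC=8
Event 4 (EXEC): [MAIN] PC=3: INC 4 -> ACC=12
Event 5 (EXEC): [MAIN] PC=4: HALT

Answer: 12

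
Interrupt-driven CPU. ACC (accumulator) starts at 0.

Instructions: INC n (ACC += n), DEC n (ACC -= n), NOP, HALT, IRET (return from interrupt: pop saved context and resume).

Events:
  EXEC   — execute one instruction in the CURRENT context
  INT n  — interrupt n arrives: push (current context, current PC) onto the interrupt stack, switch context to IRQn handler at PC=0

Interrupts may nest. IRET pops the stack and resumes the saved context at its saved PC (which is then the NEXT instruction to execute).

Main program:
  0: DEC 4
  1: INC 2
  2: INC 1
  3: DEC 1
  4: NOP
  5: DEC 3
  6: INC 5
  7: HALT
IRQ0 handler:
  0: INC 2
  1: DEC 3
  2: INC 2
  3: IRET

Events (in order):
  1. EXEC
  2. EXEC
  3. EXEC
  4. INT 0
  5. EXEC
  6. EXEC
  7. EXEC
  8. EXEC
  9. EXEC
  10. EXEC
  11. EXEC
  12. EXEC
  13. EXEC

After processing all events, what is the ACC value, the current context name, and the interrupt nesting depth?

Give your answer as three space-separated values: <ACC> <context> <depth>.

Answer: 1 MAIN 0

Derivation:
Event 1 (EXEC): [MAIN] PC=0: DEC 4 -> ACC=-4
Event 2 (EXEC): [MAIN] PC=1: INC 2 -> ACC=-2
Event 3 (EXEC): [MAIN] PC=2: INC 1 -> ACC=-1
Event 4 (INT 0): INT 0 arrives: push (MAIN, PC=3), enter IRQ0 at PC=0 (depth now 1)
Event 5 (EXEC): [IRQ0] PC=0: INC 2 -> ACC=1
Event 6 (EXEC): [IRQ0] PC=1: DEC 3 -> ACC=-2
Event 7 (EXEC): [IRQ0] PC=2: INC 2 -> ACC=0
Event 8 (EXEC): [IRQ0] PC=3: IRET -> resume MAIN at PC=3 (depth now 0)
Event 9 (EXEC): [MAIN] PC=3: DEC 1 -> ACC=-1
Event 10 (EXEC): [MAIN] PC=4: NOP
Event 11 (EXEC): [MAIN] PC=5: DEC 3 -> ACC=-4
Event 12 (EXEC): [MAIN] PC=6: INC 5 -> ACC=1
Event 13 (EXEC): [MAIN] PC=7: HALT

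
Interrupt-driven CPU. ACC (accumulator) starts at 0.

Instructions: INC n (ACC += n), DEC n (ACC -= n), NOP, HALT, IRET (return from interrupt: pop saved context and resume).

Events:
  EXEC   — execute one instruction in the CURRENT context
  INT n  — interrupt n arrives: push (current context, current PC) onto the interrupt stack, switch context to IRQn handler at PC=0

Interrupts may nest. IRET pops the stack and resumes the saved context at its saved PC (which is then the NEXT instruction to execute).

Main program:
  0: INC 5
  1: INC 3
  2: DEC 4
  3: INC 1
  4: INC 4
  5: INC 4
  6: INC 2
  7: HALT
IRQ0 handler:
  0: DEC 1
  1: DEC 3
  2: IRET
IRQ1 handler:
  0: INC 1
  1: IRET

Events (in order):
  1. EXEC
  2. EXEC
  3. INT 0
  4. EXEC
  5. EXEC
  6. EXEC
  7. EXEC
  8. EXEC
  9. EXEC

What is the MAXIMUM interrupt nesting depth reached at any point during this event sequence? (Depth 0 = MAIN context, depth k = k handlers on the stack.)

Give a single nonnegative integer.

Answer: 1

Derivation:
Event 1 (EXEC): [MAIN] PC=0: INC 5 -> ACC=5 [depth=0]
Event 2 (EXEC): [MAIN] PC=1: INC 3 -> ACC=8 [depth=0]
Event 3 (INT 0): INT 0 arrives: push (MAIN, PC=2), enter IRQ0 at PC=0 (depth now 1) [depth=1]
Event 4 (EXEC): [IRQ0] PC=0: DEC 1 -> ACC=7 [depth=1]
Event 5 (EXEC): [IRQ0] PC=1: DEC 3 -> ACC=4 [depth=1]
Event 6 (EXEC): [IRQ0] PC=2: IRET -> resume MAIN at PC=2 (depth now 0) [depth=0]
Event 7 (EXEC): [MAIN] PC=2: DEC 4 -> ACC=0 [depth=0]
Event 8 (EXEC): [MAIN] PC=3: INC 1 -> ACC=1 [depth=0]
Event 9 (EXEC): [MAIN] PC=4: INC 4 -> ACC=5 [depth=0]
Max depth observed: 1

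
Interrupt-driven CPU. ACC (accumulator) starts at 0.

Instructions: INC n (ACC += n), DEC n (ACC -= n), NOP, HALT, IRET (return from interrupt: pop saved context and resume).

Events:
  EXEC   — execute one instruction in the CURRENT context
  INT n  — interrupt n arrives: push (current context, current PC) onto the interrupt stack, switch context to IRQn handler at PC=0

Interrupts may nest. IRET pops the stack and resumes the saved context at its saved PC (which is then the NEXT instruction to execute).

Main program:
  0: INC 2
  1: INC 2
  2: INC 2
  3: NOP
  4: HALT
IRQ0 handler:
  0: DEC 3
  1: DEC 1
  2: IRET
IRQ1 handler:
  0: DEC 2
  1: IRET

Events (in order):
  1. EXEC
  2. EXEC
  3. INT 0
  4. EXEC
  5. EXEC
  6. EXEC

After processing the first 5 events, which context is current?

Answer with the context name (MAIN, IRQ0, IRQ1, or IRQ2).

Event 1 (EXEC): [MAIN] PC=0: INC 2 -> ACC=2
Event 2 (EXEC): [MAIN] PC=1: INC 2 -> ACC=4
Event 3 (INT 0): INT 0 arrives: push (MAIN, PC=2), enter IRQ0 at PC=0 (depth now 1)
Event 4 (EXEC): [IRQ0] PC=0: DEC 3 -> ACC=1
Event 5 (EXEC): [IRQ0] PC=1: DEC 1 -> ACC=0

Answer: IRQ0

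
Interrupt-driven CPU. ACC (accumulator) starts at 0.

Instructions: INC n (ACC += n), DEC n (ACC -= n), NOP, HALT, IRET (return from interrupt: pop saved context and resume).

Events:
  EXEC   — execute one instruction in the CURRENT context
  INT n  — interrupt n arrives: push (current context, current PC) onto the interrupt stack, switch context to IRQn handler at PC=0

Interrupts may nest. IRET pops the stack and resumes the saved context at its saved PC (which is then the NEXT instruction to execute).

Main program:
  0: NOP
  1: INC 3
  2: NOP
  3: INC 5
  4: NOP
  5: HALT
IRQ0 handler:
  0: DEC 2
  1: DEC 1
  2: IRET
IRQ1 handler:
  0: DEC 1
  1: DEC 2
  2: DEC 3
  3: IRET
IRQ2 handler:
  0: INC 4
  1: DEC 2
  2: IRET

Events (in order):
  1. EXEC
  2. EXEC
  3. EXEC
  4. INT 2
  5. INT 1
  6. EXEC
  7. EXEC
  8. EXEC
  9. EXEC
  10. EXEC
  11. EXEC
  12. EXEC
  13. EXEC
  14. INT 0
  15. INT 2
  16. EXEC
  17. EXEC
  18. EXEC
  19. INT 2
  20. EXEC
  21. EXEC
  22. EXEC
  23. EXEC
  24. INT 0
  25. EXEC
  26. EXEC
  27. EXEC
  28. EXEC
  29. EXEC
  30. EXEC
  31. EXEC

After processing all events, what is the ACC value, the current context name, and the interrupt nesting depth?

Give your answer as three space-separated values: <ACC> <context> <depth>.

Answer: 2 MAIN 0

Derivation:
Event 1 (EXEC): [MAIN] PC=0: NOP
Event 2 (EXEC): [MAIN] PC=1: INC 3 -> ACC=3
Event 3 (EXEC): [MAIN] PC=2: NOP
Event 4 (INT 2): INT 2 arrives: push (MAIN, PC=3), enter IRQ2 at PC=0 (depth now 1)
Event 5 (INT 1): INT 1 arrives: push (IRQ2, PC=0), enter IRQ1 at PC=0 (depth now 2)
Event 6 (EXEC): [IRQ1] PC=0: DEC 1 -> ACC=2
Event 7 (EXEC): [IRQ1] PC=1: DEC 2 -> ACC=0
Event 8 (EXEC): [IRQ1] PC=2: DEC 3 -> ACC=-3
Event 9 (EXEC): [IRQ1] PC=3: IRET -> resume IRQ2 at PC=0 (depth now 1)
Event 10 (EXEC): [IRQ2] PC=0: INC 4 -> ACC=1
Event 11 (EXEC): [IRQ2] PC=1: DEC 2 -> ACC=-1
Event 12 (EXEC): [IRQ2] PC=2: IRET -> resume MAIN at PC=3 (depth now 0)
Event 13 (EXEC): [MAIN] PC=3: INC 5 -> ACC=4
Event 14 (INT 0): INT 0 arrives: push (MAIN, PC=4), enter IRQ0 at PC=0 (depth now 1)
Event 15 (INT 2): INT 2 arrives: push (IRQ0, PC=0), enter IRQ2 at PC=0 (depth now 2)
Event 16 (EXEC): [IRQ2] PC=0: INC 4 -> ACC=8
Event 17 (EXEC): [IRQ2] PC=1: DEC 2 -> ACC=6
Event 18 (EXEC): [IRQ2] PC=2: IRET -> resume IRQ0 at PC=0 (depth now 1)
Event 19 (INT 2): INT 2 arrives: push (IRQ0, PC=0), enter IRQ2 at PC=0 (depth now 2)
Event 20 (EXEC): [IRQ2] PC=0: INC 4 -> ACC=10
Event 21 (EXEC): [IRQ2] PC=1: DEC 2 -> ACC=8
Event 22 (EXEC): [IRQ2] PC=2: IRET -> resume IRQ0 at PC=0 (depth now 1)
Event 23 (EXEC): [IRQ0] PC=0: DEC 2 -> ACC=6
Event 24 (INT 0): INT 0 arrives: push (IRQ0, PC=1), enter IRQ0 at PC=0 (depth now 2)
Event 25 (EXEC): [IRQ0] PC=0: DEC 2 -> ACC=4
Event 26 (EXEC): [IRQ0] PC=1: DEC 1 -> ACC=3
Event 27 (EXEC): [IRQ0] PC=2: IRET -> resume IRQ0 at PC=1 (depth now 1)
Event 28 (EXEC): [IRQ0] PC=1: DEC 1 -> ACC=2
Event 29 (EXEC): [IRQ0] PC=2: IRET -> resume MAIN at PC=4 (depth now 0)
Event 30 (EXEC): [MAIN] PC=4: NOP
Event 31 (EXEC): [MAIN] PC=5: HALT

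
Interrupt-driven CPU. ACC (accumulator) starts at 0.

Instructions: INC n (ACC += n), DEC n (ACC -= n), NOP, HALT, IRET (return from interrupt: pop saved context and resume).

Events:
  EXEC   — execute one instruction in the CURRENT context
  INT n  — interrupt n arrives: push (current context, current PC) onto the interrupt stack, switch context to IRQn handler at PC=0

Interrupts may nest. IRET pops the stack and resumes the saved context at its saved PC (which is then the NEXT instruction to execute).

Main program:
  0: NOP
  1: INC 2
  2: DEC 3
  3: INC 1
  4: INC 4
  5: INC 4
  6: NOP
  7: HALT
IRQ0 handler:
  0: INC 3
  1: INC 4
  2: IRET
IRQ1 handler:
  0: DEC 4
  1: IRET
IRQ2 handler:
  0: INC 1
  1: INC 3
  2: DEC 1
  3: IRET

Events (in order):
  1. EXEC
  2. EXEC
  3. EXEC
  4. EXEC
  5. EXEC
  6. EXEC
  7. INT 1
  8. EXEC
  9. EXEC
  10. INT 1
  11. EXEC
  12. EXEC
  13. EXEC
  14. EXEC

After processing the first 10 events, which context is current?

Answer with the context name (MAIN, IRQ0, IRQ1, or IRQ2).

Event 1 (EXEC): [MAIN] PC=0: NOP
Event 2 (EXEC): [MAIN] PC=1: INC 2 -> ACC=2
Event 3 (EXEC): [MAIN] PC=2: DEC 3 -> ACC=-1
Event 4 (EXEC): [MAIN] PC=3: INC 1 -> ACC=0
Event 5 (EXEC): [MAIN] PC=4: INC 4 -> ACC=4
Event 6 (EXEC): [MAIN] PC=5: INC 4 -> ACC=8
Event 7 (INT 1): INT 1 arrives: push (MAIN, PC=6), enter IRQ1 at PC=0 (depth now 1)
Event 8 (EXEC): [IRQ1] PC=0: DEC 4 -> ACC=4
Event 9 (EXEC): [IRQ1] PC=1: IRET -> resume MAIN at PC=6 (depth now 0)
Event 10 (INT 1): INT 1 arrives: push (MAIN, PC=6), enter IRQ1 at PC=0 (depth now 1)

Answer: IRQ1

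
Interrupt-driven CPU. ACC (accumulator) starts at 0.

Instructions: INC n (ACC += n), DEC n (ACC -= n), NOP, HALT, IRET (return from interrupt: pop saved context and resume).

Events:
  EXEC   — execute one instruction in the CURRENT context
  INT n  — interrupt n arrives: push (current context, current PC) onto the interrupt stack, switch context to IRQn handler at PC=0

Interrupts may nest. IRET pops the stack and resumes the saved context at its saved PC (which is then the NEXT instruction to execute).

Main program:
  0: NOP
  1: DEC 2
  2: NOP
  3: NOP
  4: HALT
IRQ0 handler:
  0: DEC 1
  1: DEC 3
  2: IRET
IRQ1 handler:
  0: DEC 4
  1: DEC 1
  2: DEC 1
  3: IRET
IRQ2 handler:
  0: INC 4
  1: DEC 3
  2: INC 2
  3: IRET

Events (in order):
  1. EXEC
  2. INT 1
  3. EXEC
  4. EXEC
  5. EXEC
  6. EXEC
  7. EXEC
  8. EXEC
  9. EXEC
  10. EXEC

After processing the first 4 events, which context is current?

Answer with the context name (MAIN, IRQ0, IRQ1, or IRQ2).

Answer: IRQ1

Derivation:
Event 1 (EXEC): [MAIN] PC=0: NOP
Event 2 (INT 1): INT 1 arrives: push (MAIN, PC=1), enter IRQ1 at PC=0 (depth now 1)
Event 3 (EXEC): [IRQ1] PC=0: DEC 4 -> ACC=-4
Event 4 (EXEC): [IRQ1] PC=1: DEC 1 -> ACC=-5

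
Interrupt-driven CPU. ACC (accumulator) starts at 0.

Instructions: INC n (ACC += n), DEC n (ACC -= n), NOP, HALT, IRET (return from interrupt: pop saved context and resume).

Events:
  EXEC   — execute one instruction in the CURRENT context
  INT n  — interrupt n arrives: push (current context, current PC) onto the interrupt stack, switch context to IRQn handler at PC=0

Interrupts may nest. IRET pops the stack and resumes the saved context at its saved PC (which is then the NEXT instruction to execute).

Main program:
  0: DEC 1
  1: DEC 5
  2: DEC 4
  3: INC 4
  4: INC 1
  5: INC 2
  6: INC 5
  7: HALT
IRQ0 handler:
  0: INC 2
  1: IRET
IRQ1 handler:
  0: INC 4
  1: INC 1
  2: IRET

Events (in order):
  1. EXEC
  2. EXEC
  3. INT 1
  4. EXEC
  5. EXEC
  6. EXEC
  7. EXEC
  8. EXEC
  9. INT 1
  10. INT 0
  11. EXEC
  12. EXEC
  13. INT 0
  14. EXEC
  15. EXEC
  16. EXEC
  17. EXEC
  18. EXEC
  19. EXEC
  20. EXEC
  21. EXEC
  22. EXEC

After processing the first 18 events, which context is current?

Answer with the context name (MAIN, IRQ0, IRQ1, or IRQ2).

Event 1 (EXEC): [MAIN] PC=0: DEC 1 -> ACC=-1
Event 2 (EXEC): [MAIN] PC=1: DEC 5 -> ACC=-6
Event 3 (INT 1): INT 1 arrives: push (MAIN, PC=2), enter IRQ1 at PC=0 (depth now 1)
Event 4 (EXEC): [IRQ1] PC=0: INC 4 -> ACC=-2
Event 5 (EXEC): [IRQ1] PC=1: INC 1 -> ACC=-1
Event 6 (EXEC): [IRQ1] PC=2: IRET -> resume MAIN at PC=2 (depth now 0)
Event 7 (EXEC): [MAIN] PC=2: DEC 4 -> ACC=-5
Event 8 (EXEC): [MAIN] PC=3: INC 4 -> ACC=-1
Event 9 (INT 1): INT 1 arrives: push (MAIN, PC=4), enter IRQ1 at PC=0 (depth now 1)
Event 10 (INT 0): INT 0 arrives: push (IRQ1, PC=0), enter IRQ0 at PC=0 (depth now 2)
Event 11 (EXEC): [IRQ0] PC=0: INC 2 -> ACC=1
Event 12 (EXEC): [IRQ0] PC=1: IRET -> resume IRQ1 at PC=0 (depth now 1)
Event 13 (INT 0): INT 0 arrives: push (IRQ1, PC=0), enter IRQ0 at PC=0 (depth now 2)
Event 14 (EXEC): [IRQ0] PC=0: INC 2 -> ACC=3
Event 15 (EXEC): [IRQ0] PC=1: IRET -> resume IRQ1 at PC=0 (depth now 1)
Event 16 (EXEC): [IRQ1] PC=0: INC 4 -> ACC=7
Event 17 (EXEC): [IRQ1] PC=1: INC 1 -> ACC=8
Event 18 (EXEC): [IRQ1] PC=2: IRET -> resume MAIN at PC=4 (depth now 0)

Answer: MAIN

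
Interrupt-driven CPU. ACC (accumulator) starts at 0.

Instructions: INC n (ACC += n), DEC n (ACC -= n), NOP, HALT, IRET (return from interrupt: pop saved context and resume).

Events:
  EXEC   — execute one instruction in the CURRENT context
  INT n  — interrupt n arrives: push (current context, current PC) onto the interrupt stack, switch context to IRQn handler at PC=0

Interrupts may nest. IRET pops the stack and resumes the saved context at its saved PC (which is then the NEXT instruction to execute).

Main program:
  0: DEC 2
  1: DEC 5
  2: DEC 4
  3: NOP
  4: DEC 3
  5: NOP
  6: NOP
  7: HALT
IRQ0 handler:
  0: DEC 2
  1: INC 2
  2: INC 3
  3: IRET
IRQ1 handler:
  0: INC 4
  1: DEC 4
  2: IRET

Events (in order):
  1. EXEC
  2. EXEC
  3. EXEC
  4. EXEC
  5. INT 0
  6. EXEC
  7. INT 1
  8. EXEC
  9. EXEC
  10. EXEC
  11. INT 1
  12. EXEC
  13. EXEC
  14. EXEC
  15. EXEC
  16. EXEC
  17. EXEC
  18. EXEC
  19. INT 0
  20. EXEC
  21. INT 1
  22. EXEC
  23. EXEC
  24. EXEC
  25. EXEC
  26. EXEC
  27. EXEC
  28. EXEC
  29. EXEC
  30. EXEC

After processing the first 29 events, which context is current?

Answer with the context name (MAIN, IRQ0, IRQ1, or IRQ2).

Event 1 (EXEC): [MAIN] PC=0: DEC 2 -> ACC=-2
Event 2 (EXEC): [MAIN] PC=1: DEC 5 -> ACC=-7
Event 3 (EXEC): [MAIN] PC=2: DEC 4 -> ACC=-11
Event 4 (EXEC): [MAIN] PC=3: NOP
Event 5 (INT 0): INT 0 arrives: push (MAIN, PC=4), enter IRQ0 at PC=0 (depth now 1)
Event 6 (EXEC): [IRQ0] PC=0: DEC 2 -> ACC=-13
Event 7 (INT 1): INT 1 arrives: push (IRQ0, PC=1), enter IRQ1 at PC=0 (depth now 2)
Event 8 (EXEC): [IRQ1] PC=0: INC 4 -> ACC=-9
Event 9 (EXEC): [IRQ1] PC=1: DEC 4 -> ACC=-13
Event 10 (EXEC): [IRQ1] PC=2: IRET -> resume IRQ0 at PC=1 (depth now 1)
Event 11 (INT 1): INT 1 arrives: push (IRQ0, PC=1), enter IRQ1 at PC=0 (depth now 2)
Event 12 (EXEC): [IRQ1] PC=0: INC 4 -> ACC=-9
Event 13 (EXEC): [IRQ1] PC=1: DEC 4 -> ACC=-13
Event 14 (EXEC): [IRQ1] PC=2: IRET -> resume IRQ0 at PC=1 (depth now 1)
Event 15 (EXEC): [IRQ0] PC=1: INC 2 -> ACC=-11
Event 16 (EXEC): [IRQ0] PC=2: INC 3 -> ACC=-8
Event 17 (EXEC): [IRQ0] PC=3: IRET -> resume MAIN at PC=4 (depth now 0)
Event 18 (EXEC): [MAIN] PC=4: DEC 3 -> ACC=-11
Event 19 (INT 0): INT 0 arrives: push (MAIN, PC=5), enter IRQ0 at PC=0 (depth now 1)
Event 20 (EXEC): [IRQ0] PC=0: DEC 2 -> ACC=-13
Event 21 (INT 1): INT 1 arrives: push (IRQ0, PC=1), enter IRQ1 at PC=0 (depth now 2)
Event 22 (EXEC): [IRQ1] PC=0: INC 4 -> ACC=-9
Event 23 (EXEC): [IRQ1] PC=1: DEC 4 -> ACC=-13
Event 24 (EXEC): [IRQ1] PC=2: IRET -> resume IRQ0 at PC=1 (depth now 1)
Event 25 (EXEC): [IRQ0] PC=1: INC 2 -> ACC=-11
Event 26 (EXEC): [IRQ0] PC=2: INC 3 -> ACC=-8
Event 27 (EXEC): [IRQ0] PC=3: IRET -> resume MAIN at PC=5 (depth now 0)
Event 28 (EXEC): [MAIN] PC=5: NOP
Event 29 (EXEC): [MAIN] PC=6: NOP

Answer: MAIN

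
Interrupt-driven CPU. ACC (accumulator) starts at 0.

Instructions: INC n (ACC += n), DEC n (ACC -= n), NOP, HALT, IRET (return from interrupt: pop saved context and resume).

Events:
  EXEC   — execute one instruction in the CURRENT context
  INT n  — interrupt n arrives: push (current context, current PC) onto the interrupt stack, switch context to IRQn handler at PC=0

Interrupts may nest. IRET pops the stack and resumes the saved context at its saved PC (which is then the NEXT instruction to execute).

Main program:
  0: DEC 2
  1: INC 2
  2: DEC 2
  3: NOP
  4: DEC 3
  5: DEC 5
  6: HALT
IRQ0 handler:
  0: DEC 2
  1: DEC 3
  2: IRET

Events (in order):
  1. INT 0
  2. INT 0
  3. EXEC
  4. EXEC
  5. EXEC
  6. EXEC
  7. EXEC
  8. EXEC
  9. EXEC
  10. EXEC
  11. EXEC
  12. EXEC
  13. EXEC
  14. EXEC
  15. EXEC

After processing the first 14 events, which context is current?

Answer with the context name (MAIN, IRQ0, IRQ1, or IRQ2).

Answer: MAIN

Derivation:
Event 1 (INT 0): INT 0 arrives: push (MAIN, PC=0), enter IRQ0 at PC=0 (depth now 1)
Event 2 (INT 0): INT 0 arrives: push (IRQ0, PC=0), enter IRQ0 at PC=0 (depth now 2)
Event 3 (EXEC): [IRQ0] PC=0: DEC 2 -> ACC=-2
Event 4 (EXEC): [IRQ0] PC=1: DEC 3 -> ACC=-5
Event 5 (EXEC): [IRQ0] PC=2: IRET -> resume IRQ0 at PC=0 (depth now 1)
Event 6 (EXEC): [IRQ0] PC=0: DEC 2 -> ACC=-7
Event 7 (EXEC): [IRQ0] PC=1: DEC 3 -> ACC=-10
Event 8 (EXEC): [IRQ0] PC=2: IRET -> resume MAIN at PC=0 (depth now 0)
Event 9 (EXEC): [MAIN] PC=0: DEC 2 -> ACC=-12
Event 10 (EXEC): [MAIN] PC=1: INC 2 -> ACC=-10
Event 11 (EXEC): [MAIN] PC=2: DEC 2 -> ACC=-12
Event 12 (EXEC): [MAIN] PC=3: NOP
Event 13 (EXEC): [MAIN] PC=4: DEC 3 -> ACC=-15
Event 14 (EXEC): [MAIN] PC=5: DEC 5 -> ACC=-20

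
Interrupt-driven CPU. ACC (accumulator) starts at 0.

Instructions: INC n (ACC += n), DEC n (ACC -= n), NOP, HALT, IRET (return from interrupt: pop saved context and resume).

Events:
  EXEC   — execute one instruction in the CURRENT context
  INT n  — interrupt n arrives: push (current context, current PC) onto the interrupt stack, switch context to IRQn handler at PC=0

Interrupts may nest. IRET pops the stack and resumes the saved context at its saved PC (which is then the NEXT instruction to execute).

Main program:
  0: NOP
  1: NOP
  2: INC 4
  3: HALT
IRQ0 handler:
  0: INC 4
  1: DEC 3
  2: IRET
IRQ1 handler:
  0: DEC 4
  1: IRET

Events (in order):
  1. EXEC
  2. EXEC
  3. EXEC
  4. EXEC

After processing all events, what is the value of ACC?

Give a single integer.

Answer: 4

Derivation:
Event 1 (EXEC): [MAIN] PC=0: NOP
Event 2 (EXEC): [MAIN] PC=1: NOP
Event 3 (EXEC): [MAIN] PC=2: INC 4 -> ACC=4
Event 4 (EXEC): [MAIN] PC=3: HALT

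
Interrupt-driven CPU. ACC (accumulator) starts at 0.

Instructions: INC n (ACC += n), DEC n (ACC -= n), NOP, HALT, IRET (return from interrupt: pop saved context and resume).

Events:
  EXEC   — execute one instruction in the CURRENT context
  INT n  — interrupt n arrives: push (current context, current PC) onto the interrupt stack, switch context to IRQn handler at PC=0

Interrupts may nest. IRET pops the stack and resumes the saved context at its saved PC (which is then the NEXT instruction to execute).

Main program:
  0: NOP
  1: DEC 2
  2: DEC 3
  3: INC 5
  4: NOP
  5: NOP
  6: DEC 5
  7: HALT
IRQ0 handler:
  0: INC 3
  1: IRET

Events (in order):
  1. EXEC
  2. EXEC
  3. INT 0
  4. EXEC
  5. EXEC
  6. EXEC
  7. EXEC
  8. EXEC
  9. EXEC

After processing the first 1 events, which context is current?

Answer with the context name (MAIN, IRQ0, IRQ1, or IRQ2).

Answer: MAIN

Derivation:
Event 1 (EXEC): [MAIN] PC=0: NOP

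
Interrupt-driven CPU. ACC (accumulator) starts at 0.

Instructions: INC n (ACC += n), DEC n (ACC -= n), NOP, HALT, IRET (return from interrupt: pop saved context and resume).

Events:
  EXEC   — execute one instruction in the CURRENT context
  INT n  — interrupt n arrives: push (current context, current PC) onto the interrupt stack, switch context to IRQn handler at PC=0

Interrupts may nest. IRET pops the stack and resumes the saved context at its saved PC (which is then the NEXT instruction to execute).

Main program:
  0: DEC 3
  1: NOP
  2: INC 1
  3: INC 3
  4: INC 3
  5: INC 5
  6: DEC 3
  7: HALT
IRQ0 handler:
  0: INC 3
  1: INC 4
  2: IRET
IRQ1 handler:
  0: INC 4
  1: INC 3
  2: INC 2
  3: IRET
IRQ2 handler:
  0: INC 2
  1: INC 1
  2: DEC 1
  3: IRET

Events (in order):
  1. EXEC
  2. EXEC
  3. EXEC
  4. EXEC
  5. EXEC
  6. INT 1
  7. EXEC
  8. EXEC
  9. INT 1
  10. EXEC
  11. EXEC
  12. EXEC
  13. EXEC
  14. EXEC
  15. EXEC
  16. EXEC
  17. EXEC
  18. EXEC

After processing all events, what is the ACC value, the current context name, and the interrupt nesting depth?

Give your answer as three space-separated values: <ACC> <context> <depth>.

Answer: 24 MAIN 0

Derivation:
Event 1 (EXEC): [MAIN] PC=0: DEC 3 -> ACC=-3
Event 2 (EXEC): [MAIN] PC=1: NOP
Event 3 (EXEC): [MAIN] PC=2: INC 1 -> ACC=-2
Event 4 (EXEC): [MAIN] PC=3: INC 3 -> ACC=1
Event 5 (EXEC): [MAIN] PC=4: INC 3 -> ACC=4
Event 6 (INT 1): INT 1 arrives: push (MAIN, PC=5), enter IRQ1 at PC=0 (depth now 1)
Event 7 (EXEC): [IRQ1] PC=0: INC 4 -> ACC=8
Event 8 (EXEC): [IRQ1] PC=1: INC 3 -> ACC=11
Event 9 (INT 1): INT 1 arrives: push (IRQ1, PC=2), enter IRQ1 at PC=0 (depth now 2)
Event 10 (EXEC): [IRQ1] PC=0: INC 4 -> ACC=15
Event 11 (EXEC): [IRQ1] PC=1: INC 3 -> ACC=18
Event 12 (EXEC): [IRQ1] PC=2: INC 2 -> ACC=20
Event 13 (EXEC): [IRQ1] PC=3: IRET -> resume IRQ1 at PC=2 (depth now 1)
Event 14 (EXEC): [IRQ1] PC=2: INC 2 -> ACC=22
Event 15 (EXEC): [IRQ1] PC=3: IRET -> resume MAIN at PC=5 (depth now 0)
Event 16 (EXEC): [MAIN] PC=5: INC 5 -> ACC=27
Event 17 (EXEC): [MAIN] PC=6: DEC 3 -> ACC=24
Event 18 (EXEC): [MAIN] PC=7: HALT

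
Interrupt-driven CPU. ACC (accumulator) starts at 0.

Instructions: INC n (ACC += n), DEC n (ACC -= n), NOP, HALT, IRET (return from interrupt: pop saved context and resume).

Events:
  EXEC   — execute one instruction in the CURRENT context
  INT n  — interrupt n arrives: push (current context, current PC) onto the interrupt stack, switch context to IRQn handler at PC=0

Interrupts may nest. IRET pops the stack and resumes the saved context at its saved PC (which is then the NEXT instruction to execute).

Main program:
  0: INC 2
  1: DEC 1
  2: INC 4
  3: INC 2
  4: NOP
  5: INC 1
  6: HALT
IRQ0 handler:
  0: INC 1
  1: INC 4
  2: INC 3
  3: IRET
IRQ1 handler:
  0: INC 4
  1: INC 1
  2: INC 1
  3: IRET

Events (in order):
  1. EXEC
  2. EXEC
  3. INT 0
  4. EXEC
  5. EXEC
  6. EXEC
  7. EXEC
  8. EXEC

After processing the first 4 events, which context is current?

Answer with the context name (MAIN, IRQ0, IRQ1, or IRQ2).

Event 1 (EXEC): [MAIN] PC=0: INC 2 -> ACC=2
Event 2 (EXEC): [MAIN] PC=1: DEC 1 -> ACC=1
Event 3 (INT 0): INT 0 arrives: push (MAIN, PC=2), enter IRQ0 at PC=0 (depth now 1)
Event 4 (EXEC): [IRQ0] PC=0: INC 1 -> ACC=2

Answer: IRQ0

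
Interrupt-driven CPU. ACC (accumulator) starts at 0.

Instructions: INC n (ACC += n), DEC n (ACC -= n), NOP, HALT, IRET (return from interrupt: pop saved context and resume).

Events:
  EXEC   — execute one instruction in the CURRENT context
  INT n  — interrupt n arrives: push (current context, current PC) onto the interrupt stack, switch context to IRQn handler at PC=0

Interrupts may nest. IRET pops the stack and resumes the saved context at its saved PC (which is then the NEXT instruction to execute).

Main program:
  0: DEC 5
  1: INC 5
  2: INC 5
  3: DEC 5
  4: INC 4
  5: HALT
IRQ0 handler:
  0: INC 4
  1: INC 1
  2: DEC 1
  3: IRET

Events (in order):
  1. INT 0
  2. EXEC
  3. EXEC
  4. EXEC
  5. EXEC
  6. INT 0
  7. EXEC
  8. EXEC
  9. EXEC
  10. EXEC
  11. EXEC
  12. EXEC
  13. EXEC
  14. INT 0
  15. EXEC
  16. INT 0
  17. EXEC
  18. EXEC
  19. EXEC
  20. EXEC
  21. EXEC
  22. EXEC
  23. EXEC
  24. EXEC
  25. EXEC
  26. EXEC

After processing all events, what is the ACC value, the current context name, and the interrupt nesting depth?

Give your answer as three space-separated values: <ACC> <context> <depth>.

Event 1 (INT 0): INT 0 arrives: push (MAIN, PC=0), enter IRQ0 at PC=0 (depth now 1)
Event 2 (EXEC): [IRQ0] PC=0: INC 4 -> ACC=4
Event 3 (EXEC): [IRQ0] PC=1: INC 1 -> ACC=5
Event 4 (EXEC): [IRQ0] PC=2: DEC 1 -> ACC=4
Event 5 (EXEC): [IRQ0] PC=3: IRET -> resume MAIN at PC=0 (depth now 0)
Event 6 (INT 0): INT 0 arrives: push (MAIN, PC=0), enter IRQ0 at PC=0 (depth now 1)
Event 7 (EXEC): [IRQ0] PC=0: INC 4 -> ACC=8
Event 8 (EXEC): [IRQ0] PC=1: INC 1 -> ACC=9
Event 9 (EXEC): [IRQ0] PC=2: DEC 1 -> ACC=8
Event 10 (EXEC): [IRQ0] PC=3: IRET -> resume MAIN at PC=0 (depth now 0)
Event 11 (EXEC): [MAIN] PC=0: DEC 5 -> ACC=3
Event 12 (EXEC): [MAIN] PC=1: INC 5 -> ACC=8
Event 13 (EXEC): [MAIN] PC=2: INC 5 -> ACC=13
Event 14 (INT 0): INT 0 arrives: push (MAIN, PC=3), enter IRQ0 at PC=0 (depth now 1)
Event 15 (EXEC): [IRQ0] PC=0: INC 4 -> ACC=17
Event 16 (INT 0): INT 0 arrives: push (IRQ0, PC=1), enter IRQ0 at PC=0 (depth now 2)
Event 17 (EXEC): [IRQ0] PC=0: INC 4 -> ACC=21
Event 18 (EXEC): [IRQ0] PC=1: INC 1 -> ACC=22
Event 19 (EXEC): [IRQ0] PC=2: DEC 1 -> ACC=21
Event 20 (EXEC): [IRQ0] PC=3: IRET -> resume IRQ0 at PC=1 (depth now 1)
Event 21 (EXEC): [IRQ0] PC=1: INC 1 -> ACC=22
Event 22 (EXEC): [IRQ0] PC=2: DEC 1 -> ACC=21
Event 23 (EXEC): [IRQ0] PC=3: IRET -> resume MAIN at PC=3 (depth now 0)
Event 24 (EXEC): [MAIN] PC=3: DEC 5 -> ACC=16
Event 25 (EXEC): [MAIN] PC=4: INC 4 -> ACC=20
Event 26 (EXEC): [MAIN] PC=5: HALT

Answer: 20 MAIN 0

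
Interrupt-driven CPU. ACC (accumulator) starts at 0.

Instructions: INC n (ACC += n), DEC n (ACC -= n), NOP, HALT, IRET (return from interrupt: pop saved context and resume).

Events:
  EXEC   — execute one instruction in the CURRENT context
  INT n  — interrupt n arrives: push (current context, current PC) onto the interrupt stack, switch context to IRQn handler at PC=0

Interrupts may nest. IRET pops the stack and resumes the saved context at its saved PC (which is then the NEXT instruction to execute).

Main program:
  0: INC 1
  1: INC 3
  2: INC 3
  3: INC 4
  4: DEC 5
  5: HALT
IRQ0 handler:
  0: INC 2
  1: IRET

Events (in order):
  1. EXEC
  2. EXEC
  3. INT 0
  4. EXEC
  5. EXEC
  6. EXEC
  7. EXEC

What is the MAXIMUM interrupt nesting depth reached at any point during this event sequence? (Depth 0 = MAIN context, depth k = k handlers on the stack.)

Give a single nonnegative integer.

Event 1 (EXEC): [MAIN] PC=0: INC 1 -> ACC=1 [depth=0]
Event 2 (EXEC): [MAIN] PC=1: INC 3 -> ACC=4 [depth=0]
Event 3 (INT 0): INT 0 arrives: push (MAIN, PC=2), enter IRQ0 at PC=0 (depth now 1) [depth=1]
Event 4 (EXEC): [IRQ0] PC=0: INC 2 -> ACC=6 [depth=1]
Event 5 (EXEC): [IRQ0] PC=1: IRET -> resume MAIN at PC=2 (depth now 0) [depth=0]
Event 6 (EXEC): [MAIN] PC=2: INC 3 -> ACC=9 [depth=0]
Event 7 (EXEC): [MAIN] PC=3: INC 4 -> ACC=13 [depth=0]
Max depth observed: 1

Answer: 1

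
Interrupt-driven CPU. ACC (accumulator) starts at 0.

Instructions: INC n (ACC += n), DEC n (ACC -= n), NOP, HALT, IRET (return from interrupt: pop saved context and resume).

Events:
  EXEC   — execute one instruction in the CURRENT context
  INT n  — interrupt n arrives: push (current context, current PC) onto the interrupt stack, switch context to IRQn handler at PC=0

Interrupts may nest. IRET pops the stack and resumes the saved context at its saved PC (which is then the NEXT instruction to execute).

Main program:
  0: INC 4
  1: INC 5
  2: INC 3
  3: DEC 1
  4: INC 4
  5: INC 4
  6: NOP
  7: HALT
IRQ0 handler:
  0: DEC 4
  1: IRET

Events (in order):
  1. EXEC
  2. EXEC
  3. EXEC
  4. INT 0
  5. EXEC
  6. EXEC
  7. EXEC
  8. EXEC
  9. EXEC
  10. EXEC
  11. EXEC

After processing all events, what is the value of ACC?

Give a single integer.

Answer: 15

Derivation:
Event 1 (EXEC): [MAIN] PC=0: INC 4 -> ACC=4
Event 2 (EXEC): [MAIN] PC=1: INC 5 -> ACC=9
Event 3 (EXEC): [MAIN] PC=2: INC 3 -> ACC=12
Event 4 (INT 0): INT 0 arrives: push (MAIN, PC=3), enter IRQ0 at PC=0 (depth now 1)
Event 5 (EXEC): [IRQ0] PC=0: DEC 4 -> ACC=8
Event 6 (EXEC): [IRQ0] PC=1: IRET -> resume MAIN at PC=3 (depth now 0)
Event 7 (EXEC): [MAIN] PC=3: DEC 1 -> ACC=7
Event 8 (EXEC): [MAIN] PC=4: INC 4 -> ACC=11
Event 9 (EXEC): [MAIN] PC=5: INC 4 -> ACC=15
Event 10 (EXEC): [MAIN] PC=6: NOP
Event 11 (EXEC): [MAIN] PC=7: HALT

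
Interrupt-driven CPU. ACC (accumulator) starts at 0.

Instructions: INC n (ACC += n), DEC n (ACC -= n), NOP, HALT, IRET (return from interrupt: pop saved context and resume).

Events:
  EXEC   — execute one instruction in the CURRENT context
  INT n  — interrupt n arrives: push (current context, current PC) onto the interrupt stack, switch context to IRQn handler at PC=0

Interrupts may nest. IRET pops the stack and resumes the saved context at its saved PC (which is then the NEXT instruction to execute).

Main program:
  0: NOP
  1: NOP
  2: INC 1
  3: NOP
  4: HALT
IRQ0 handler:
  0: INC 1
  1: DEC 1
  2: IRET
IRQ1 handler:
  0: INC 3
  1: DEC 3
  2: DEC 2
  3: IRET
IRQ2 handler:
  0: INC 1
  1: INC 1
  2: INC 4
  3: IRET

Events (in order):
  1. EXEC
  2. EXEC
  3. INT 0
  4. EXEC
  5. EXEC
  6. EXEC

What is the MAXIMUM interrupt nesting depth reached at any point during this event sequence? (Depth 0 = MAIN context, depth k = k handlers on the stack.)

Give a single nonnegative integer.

Event 1 (EXEC): [MAIN] PC=0: NOP [depth=0]
Event 2 (EXEC): [MAIN] PC=1: NOP [depth=0]
Event 3 (INT 0): INT 0 arrives: push (MAIN, PC=2), enter IRQ0 at PC=0 (depth now 1) [depth=1]
Event 4 (EXEC): [IRQ0] PC=0: INC 1 -> ACC=1 [depth=1]
Event 5 (EXEC): [IRQ0] PC=1: DEC 1 -> ACC=0 [depth=1]
Event 6 (EXEC): [IRQ0] PC=2: IRET -> resume MAIN at PC=2 (depth now 0) [depth=0]
Max depth observed: 1

Answer: 1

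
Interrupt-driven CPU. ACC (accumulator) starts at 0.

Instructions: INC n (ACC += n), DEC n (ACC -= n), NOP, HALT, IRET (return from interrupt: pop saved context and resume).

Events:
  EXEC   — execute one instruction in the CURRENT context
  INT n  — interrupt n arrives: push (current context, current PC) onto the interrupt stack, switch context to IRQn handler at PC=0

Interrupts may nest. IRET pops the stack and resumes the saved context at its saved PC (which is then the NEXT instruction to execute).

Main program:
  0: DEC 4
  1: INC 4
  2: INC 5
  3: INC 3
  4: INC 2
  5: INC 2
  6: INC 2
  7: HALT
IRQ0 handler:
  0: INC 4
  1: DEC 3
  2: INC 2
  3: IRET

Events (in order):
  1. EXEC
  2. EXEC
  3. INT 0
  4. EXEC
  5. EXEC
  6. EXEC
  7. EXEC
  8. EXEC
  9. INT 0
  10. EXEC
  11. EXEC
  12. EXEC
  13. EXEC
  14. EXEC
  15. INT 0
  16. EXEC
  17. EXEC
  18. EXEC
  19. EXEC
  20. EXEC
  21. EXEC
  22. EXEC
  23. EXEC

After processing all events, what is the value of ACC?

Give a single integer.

Event 1 (EXEC): [MAIN] PC=0: DEC 4 -> ACC=-4
Event 2 (EXEC): [MAIN] PC=1: INC 4 -> ACC=0
Event 3 (INT 0): INT 0 arrives: push (MAIN, PC=2), enter IRQ0 at PC=0 (depth now 1)
Event 4 (EXEC): [IRQ0] PC=0: INC 4 -> ACC=4
Event 5 (EXEC): [IRQ0] PC=1: DEC 3 -> ACC=1
Event 6 (EXEC): [IRQ0] PC=2: INC 2 -> ACC=3
Event 7 (EXEC): [IRQ0] PC=3: IRET -> resume MAIN at PC=2 (depth now 0)
Event 8 (EXEC): [MAIN] PC=2: INC 5 -> ACC=8
Event 9 (INT 0): INT 0 arrives: push (MAIN, PC=3), enter IRQ0 at PC=0 (depth now 1)
Event 10 (EXEC): [IRQ0] PC=0: INC 4 -> ACC=12
Event 11 (EXEC): [IRQ0] PC=1: DEC 3 -> ACC=9
Event 12 (EXEC): [IRQ0] PC=2: INC 2 -> ACC=11
Event 13 (EXEC): [IRQ0] PC=3: IRET -> resume MAIN at PC=3 (depth now 0)
Event 14 (EXEC): [MAIN] PC=3: INC 3 -> ACC=14
Event 15 (INT 0): INT 0 arrives: push (MAIN, PC=4), enter IRQ0 at PC=0 (depth now 1)
Event 16 (EXEC): [IRQ0] PC=0: INC 4 -> ACC=18
Event 17 (EXEC): [IRQ0] PC=1: DEC 3 -> ACC=15
Event 18 (EXEC): [IRQ0] PC=2: INC 2 -> ACC=17
Event 19 (EXEC): [IRQ0] PC=3: IRET -> resume MAIN at PC=4 (depth now 0)
Event 20 (EXEC): [MAIN] PC=4: INC 2 -> ACC=19
Event 21 (EXEC): [MAIN] PC=5: INC 2 -> ACC=21
Event 22 (EXEC): [MAIN] PC=6: INC 2 -> ACC=23
Event 23 (EXEC): [MAIN] PC=7: HALT

Answer: 23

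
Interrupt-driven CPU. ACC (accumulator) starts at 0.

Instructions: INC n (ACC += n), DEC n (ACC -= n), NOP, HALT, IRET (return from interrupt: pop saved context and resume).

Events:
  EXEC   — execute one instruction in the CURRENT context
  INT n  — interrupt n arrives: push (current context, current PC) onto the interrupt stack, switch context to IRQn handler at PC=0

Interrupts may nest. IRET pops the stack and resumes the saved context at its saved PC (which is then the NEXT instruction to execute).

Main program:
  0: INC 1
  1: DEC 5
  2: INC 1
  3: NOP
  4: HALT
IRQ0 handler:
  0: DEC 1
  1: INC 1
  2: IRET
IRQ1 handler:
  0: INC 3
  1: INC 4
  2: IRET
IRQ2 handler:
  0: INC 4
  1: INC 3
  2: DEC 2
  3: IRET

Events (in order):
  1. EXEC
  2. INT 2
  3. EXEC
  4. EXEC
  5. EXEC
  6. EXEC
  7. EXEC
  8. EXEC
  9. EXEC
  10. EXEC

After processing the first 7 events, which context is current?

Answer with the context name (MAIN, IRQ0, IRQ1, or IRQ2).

Event 1 (EXEC): [MAIN] PC=0: INC 1 -> ACC=1
Event 2 (INT 2): INT 2 arrives: push (MAIN, PC=1), enter IRQ2 at PC=0 (depth now 1)
Event 3 (EXEC): [IRQ2] PC=0: INC 4 -> ACC=5
Event 4 (EXEC): [IRQ2] PC=1: INC 3 -> ACC=8
Event 5 (EXEC): [IRQ2] PC=2: DEC 2 -> ACC=6
Event 6 (EXEC): [IRQ2] PC=3: IRET -> resume MAIN at PC=1 (depth now 0)
Event 7 (EXEC): [MAIN] PC=1: DEC 5 -> ACC=1

Answer: MAIN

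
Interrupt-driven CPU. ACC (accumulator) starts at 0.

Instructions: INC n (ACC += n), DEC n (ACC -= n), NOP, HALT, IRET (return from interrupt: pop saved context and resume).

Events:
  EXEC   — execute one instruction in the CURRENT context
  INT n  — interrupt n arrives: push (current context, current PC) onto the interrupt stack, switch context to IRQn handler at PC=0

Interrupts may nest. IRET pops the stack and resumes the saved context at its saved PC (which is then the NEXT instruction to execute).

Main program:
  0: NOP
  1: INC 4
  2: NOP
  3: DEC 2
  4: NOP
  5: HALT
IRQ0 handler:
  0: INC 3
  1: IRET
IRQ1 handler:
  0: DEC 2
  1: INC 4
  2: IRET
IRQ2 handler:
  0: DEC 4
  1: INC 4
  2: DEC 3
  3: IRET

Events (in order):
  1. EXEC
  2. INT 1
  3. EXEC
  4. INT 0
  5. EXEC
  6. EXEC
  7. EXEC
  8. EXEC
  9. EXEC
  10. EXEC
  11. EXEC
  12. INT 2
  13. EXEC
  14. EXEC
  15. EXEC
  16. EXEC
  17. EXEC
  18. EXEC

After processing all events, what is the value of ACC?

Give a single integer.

Event 1 (EXEC): [MAIN] PC=0: NOP
Event 2 (INT 1): INT 1 arrives: push (MAIN, PC=1), enter IRQ1 at PC=0 (depth now 1)
Event 3 (EXEC): [IRQ1] PC=0: DEC 2 -> ACC=-2
Event 4 (INT 0): INT 0 arrives: push (IRQ1, PC=1), enter IRQ0 at PC=0 (depth now 2)
Event 5 (EXEC): [IRQ0] PC=0: INC 3 -> ACC=1
Event 6 (EXEC): [IRQ0] PC=1: IRET -> resume IRQ1 at PC=1 (depth now 1)
Event 7 (EXEC): [IRQ1] PC=1: INC 4 -> ACC=5
Event 8 (EXEC): [IRQ1] PC=2: IRET -> resume MAIN at PC=1 (depth now 0)
Event 9 (EXEC): [MAIN] PC=1: INC 4 -> ACC=9
Event 10 (EXEC): [MAIN] PC=2: NOP
Event 11 (EXEC): [MAIN] PC=3: DEC 2 -> ACC=7
Event 12 (INT 2): INT 2 arrives: push (MAIN, PC=4), enter IRQ2 at PC=0 (depth now 1)
Event 13 (EXEC): [IRQ2] PC=0: DEC 4 -> ACC=3
Event 14 (EXEC): [IRQ2] PC=1: INC 4 -> ACC=7
Event 15 (EXEC): [IRQ2] PC=2: DEC 3 -> ACC=4
Event 16 (EXEC): [IRQ2] PC=3: IRET -> resume MAIN at PC=4 (depth now 0)
Event 17 (EXEC): [MAIN] PC=4: NOP
Event 18 (EXEC): [MAIN] PC=5: HALT

Answer: 4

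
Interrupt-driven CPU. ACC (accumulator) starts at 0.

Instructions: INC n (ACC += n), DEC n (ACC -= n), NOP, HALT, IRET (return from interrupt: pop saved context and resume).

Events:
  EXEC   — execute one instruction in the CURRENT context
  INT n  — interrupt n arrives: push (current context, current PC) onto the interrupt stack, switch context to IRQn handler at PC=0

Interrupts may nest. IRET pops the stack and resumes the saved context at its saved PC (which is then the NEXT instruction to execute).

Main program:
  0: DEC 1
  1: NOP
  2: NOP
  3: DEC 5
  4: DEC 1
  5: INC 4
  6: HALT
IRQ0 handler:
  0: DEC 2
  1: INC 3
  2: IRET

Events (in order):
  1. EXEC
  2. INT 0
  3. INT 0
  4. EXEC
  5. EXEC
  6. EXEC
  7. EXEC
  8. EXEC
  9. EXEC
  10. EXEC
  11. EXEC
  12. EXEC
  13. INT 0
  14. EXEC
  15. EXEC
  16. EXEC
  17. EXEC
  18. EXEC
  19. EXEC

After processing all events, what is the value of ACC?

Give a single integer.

Event 1 (EXEC): [MAIN] PC=0: DEC 1 -> ACC=-1
Event 2 (INT 0): INT 0 arrives: push (MAIN, PC=1), enter IRQ0 at PC=0 (depth now 1)
Event 3 (INT 0): INT 0 arrives: push (IRQ0, PC=0), enter IRQ0 at PC=0 (depth now 2)
Event 4 (EXEC): [IRQ0] PC=0: DEC 2 -> ACC=-3
Event 5 (EXEC): [IRQ0] PC=1: INC 3 -> ACC=0
Event 6 (EXEC): [IRQ0] PC=2: IRET -> resume IRQ0 at PC=0 (depth now 1)
Event 7 (EXEC): [IRQ0] PC=0: DEC 2 -> ACC=-2
Event 8 (EXEC): [IRQ0] PC=1: INC 3 -> ACC=1
Event 9 (EXEC): [IRQ0] PC=2: IRET -> resume MAIN at PC=1 (depth now 0)
Event 10 (EXEC): [MAIN] PC=1: NOP
Event 11 (EXEC): [MAIN] PC=2: NOP
Event 12 (EXEC): [MAIN] PC=3: DEC 5 -> ACC=-4
Event 13 (INT 0): INT 0 arrives: push (MAIN, PC=4), enter IRQ0 at PC=0 (depth now 1)
Event 14 (EXEC): [IRQ0] PC=0: DEC 2 -> ACC=-6
Event 15 (EXEC): [IRQ0] PC=1: INC 3 -> ACC=-3
Event 16 (EXEC): [IRQ0] PC=2: IRET -> resume MAIN at PC=4 (depth now 0)
Event 17 (EXEC): [MAIN] PC=4: DEC 1 -> ACC=-4
Event 18 (EXEC): [MAIN] PC=5: INC 4 -> ACC=0
Event 19 (EXEC): [MAIN] PC=6: HALT

Answer: 0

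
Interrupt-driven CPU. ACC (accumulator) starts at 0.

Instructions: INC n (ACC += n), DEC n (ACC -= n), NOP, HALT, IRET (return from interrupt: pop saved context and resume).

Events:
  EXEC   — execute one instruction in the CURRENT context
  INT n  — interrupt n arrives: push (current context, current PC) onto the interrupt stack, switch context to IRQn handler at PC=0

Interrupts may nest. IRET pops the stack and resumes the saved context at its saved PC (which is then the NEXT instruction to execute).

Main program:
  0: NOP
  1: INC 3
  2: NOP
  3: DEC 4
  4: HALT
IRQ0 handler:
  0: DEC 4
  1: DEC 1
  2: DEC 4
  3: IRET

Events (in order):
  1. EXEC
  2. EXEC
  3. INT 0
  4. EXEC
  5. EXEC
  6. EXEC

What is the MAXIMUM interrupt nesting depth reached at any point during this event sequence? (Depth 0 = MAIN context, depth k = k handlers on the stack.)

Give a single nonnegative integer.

Event 1 (EXEC): [MAIN] PC=0: NOP [depth=0]
Event 2 (EXEC): [MAIN] PC=1: INC 3 -> ACC=3 [depth=0]
Event 3 (INT 0): INT 0 arrives: push (MAIN, PC=2), enter IRQ0 at PC=0 (depth now 1) [depth=1]
Event 4 (EXEC): [IRQ0] PC=0: DEC 4 -> ACC=-1 [depth=1]
Event 5 (EXEC): [IRQ0] PC=1: DEC 1 -> ACC=-2 [depth=1]
Event 6 (EXEC): [IRQ0] PC=2: DEC 4 -> ACC=-6 [depth=1]
Max depth observed: 1

Answer: 1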